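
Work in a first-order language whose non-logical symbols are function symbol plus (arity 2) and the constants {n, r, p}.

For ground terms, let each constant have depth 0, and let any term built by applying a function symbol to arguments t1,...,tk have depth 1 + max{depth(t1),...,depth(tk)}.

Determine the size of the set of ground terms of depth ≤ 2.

147

Let N_k count ground terms of depth at most k. Each non-constant term of depth ≤ k is some function symbol applied to depth-≤(k−1) arguments, giving N_k = 3 + N_{k-1}^2.
N_0 = 3
N_1 = 3 + 3^2 = 12
N_2 = 3 + 12^2 = 147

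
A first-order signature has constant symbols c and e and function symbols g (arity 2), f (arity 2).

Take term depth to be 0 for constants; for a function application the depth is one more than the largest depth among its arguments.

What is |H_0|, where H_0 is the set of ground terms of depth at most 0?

Let N_k = |{terms of depth ≤ k}|. Then N_0 = 2 and N_k = 2 + N_{k-1}^2 + N_{k-1}^2 for k ≥ 1 (one summand per function symbol, arity giving the exponent).
N_0 = 2
Explicitly: c, e.

2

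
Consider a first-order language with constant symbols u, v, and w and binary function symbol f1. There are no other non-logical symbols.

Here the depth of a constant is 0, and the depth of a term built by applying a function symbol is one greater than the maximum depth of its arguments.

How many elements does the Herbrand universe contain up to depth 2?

Let N_k = |{terms of depth ≤ k}|. Then N_0 = 3 and N_k = 3 + N_{k-1}^2 for k ≥ 1 (one summand per function symbol, arity giving the exponent).
N_0 = 3
N_1 = 3 + 3^2 = 12
N_2 = 3 + 12^2 = 147

147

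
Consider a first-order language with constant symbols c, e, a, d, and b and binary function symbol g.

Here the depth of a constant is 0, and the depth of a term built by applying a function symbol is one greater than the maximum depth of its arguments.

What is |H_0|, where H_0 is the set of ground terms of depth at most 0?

5

Let N_k count ground terms of depth at most k. Each non-constant term of depth ≤ k is some function symbol applied to depth-≤(k−1) arguments, giving N_k = 5 + N_{k-1}^2.
N_0 = 5
Explicitly: c, e, a, d, b.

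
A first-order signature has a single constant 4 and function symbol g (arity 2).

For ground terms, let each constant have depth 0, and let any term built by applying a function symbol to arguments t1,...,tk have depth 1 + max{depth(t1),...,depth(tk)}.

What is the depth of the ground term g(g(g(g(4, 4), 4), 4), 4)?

depth(g(4, 4)) = 1 + max(0, 0) = 1
depth(g(g(4, 4), 4)) = 1 + max(1, 0) = 2
depth(g(g(g(4, 4), 4), 4)) = 1 + max(2, 0) = 3
depth(g(g(g(g(4, 4), 4), 4), 4)) = 1 + max(3, 0) = 4

4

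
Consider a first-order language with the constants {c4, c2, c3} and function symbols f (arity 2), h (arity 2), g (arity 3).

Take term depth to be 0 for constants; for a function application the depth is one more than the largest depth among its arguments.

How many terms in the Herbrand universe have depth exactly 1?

Write N_k for the number of ground terms of depth ≤ k. A term of depth ≤ k is either a constant or a function symbol applied to arguments of depth ≤ k−1, so N_k = 3 + N_{k-1}^2 + N_{k-1}^2 + N_{k-1}^3.
N_0 = 3
N_1 = 3 + 3^2 + 3^2 + 3^3 = 48
Terms of depth exactly 1: N_1 − N_0 = 48 − 3 = 45.

45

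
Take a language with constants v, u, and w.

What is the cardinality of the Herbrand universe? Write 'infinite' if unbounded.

3

There are no function symbols, so every ground term is one of the 3 constants.
The Herbrand universe is {v, u, w}, which is finite with 3 elements.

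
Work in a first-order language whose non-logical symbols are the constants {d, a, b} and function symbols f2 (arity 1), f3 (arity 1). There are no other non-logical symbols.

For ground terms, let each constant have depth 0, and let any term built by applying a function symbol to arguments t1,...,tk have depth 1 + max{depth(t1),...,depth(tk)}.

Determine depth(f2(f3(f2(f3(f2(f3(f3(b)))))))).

depth(f3(b)) = 1 + depth(b) = 1 + 0 = 1
depth(f3(f3(b))) = 1 + depth(f3(b)) = 1 + 1 = 2
depth(f2(f3(f3(b)))) = 1 + depth(f3(f3(b))) = 1 + 2 = 3
depth(f3(f2(f3(f3(b))))) = 1 + depth(f2(f3(f3(b)))) = 1 + 3 = 4
depth(f2(f3(f2(f3(f3(b)))))) = 1 + depth(f3(f2(f3(f3(b))))) = 1 + 4 = 5
depth(f3(f2(f3(f2(f3(f3(b))))))) = 1 + depth(f2(f3(f2(f3(f3(b)))))) = 1 + 5 = 6
depth(f2(f3(f2(f3(f2(f3(f3(b)))))))) = 1 + depth(f3(f2(f3(f2(f3(f3(b))))))) = 1 + 6 = 7

7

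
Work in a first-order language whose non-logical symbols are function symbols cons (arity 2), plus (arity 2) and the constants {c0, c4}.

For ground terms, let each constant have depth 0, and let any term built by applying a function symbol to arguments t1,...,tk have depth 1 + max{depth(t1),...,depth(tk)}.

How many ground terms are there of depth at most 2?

202

Write N_k for the number of ground terms of depth ≤ k. A term of depth ≤ k is either a constant or a function symbol applied to arguments of depth ≤ k−1, so N_k = 2 + N_{k-1}^2 + N_{k-1}^2.
N_0 = 2
N_1 = 2 + 2^2 + 2^2 = 10
N_2 = 2 + 10^2 + 10^2 = 202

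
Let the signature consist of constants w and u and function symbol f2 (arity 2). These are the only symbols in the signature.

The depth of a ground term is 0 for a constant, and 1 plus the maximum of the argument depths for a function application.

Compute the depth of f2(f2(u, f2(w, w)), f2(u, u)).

3

depth(f2(w, w)) = 1 + max(0, 0) = 1
depth(f2(u, f2(w, w))) = 1 + max(0, 1) = 2
depth(f2(u, u)) = 1 + max(0, 0) = 1
depth(f2(f2(u, f2(w, w)), f2(u, u))) = 1 + max(2, 1) = 3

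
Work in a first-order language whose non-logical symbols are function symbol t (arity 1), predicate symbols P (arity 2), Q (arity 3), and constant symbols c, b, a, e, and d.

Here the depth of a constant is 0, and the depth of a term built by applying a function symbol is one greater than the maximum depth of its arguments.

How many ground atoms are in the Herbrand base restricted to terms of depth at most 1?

First count ground terms of depth ≤ 1.
Let N_k count ground terms of depth at most k. Each non-constant term of depth ≤ k is some function symbol applied to depth-≤(k−1) arguments, giving N_k = 5 + N_{k-1}.
N_0 = 5
N_1 = 5 + 5 = 10
So |H| = 10.
For each predicate symbol, the number of ground atoms is |H| raised to its arity; summing:
  P: 10^2 = 100;  Q: 10^3 = 1000
Total ground atoms: 100 + 1000 = 1100.

1100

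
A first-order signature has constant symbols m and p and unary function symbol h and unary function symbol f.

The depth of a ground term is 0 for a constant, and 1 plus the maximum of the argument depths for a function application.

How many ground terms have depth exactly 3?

If N_k denotes the number of depth-≤k ground terms, the 2 constants give N_0 = 2, and each function symbol of arity r contributes N_{k-1}^r new terms at level k: N_k = 2 + N_{k-1} + N_{k-1}.
N_0 = 2
N_1 = 2 + 2 + 2 = 6
N_2 = 2 + 6 + 6 = 14
N_3 = 2 + 14 + 14 = 30
Terms of depth exactly 3: N_3 − N_2 = 30 − 14 = 16.

16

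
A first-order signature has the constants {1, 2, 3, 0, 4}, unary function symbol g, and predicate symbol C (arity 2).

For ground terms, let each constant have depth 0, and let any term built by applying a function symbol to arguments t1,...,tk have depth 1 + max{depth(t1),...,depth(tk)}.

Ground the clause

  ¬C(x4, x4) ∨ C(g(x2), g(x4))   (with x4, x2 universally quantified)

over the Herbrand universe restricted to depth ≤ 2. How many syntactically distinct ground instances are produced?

225

Ground terms of depth ≤ 2:
  Count level by level. With function symbols g/1, the terms of depth ≤ k are the 5 constants together with each function applied to depth-≤(k−1) tuples, so N_k = 5 + N_{k-1}.
  N_0 = 5
  N_1 = 5 + 5 = 10
  N_2 = 5 + 10 = 15
So there are 15 ground terms available for substitution.
The body mentions every one of the 2 quantified variables; since ground terms form a free algebra, no two substitutions collapse to the same formula.
Number of ground instances = 15^2 = 225.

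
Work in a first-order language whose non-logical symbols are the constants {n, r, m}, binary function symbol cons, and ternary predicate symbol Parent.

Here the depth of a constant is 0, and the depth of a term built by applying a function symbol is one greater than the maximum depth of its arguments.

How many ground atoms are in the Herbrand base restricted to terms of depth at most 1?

First count ground terms of depth ≤ 1.
Let N_k = |{terms of depth ≤ k}|. Then N_0 = 3 and N_k = 3 + N_{k-1}^2 for k ≥ 1 (one summand per function symbol, arity giving the exponent).
N_0 = 3
N_1 = 3 + 3^2 = 12
Explicitly: n, r, m, cons(n, n), cons(n, r), cons(n, m), cons(r, n), cons(r, r), cons(r, m), cons(m, n), cons(m, r), cons(m, m).
So |H| = 12.
Ground atoms are formed by filling each argument slot of a predicate with a term from H, so an r-ary predicate gives |H|^r atoms:
  Parent: 12^3 = 1728
Total ground atoms: 1728.

1728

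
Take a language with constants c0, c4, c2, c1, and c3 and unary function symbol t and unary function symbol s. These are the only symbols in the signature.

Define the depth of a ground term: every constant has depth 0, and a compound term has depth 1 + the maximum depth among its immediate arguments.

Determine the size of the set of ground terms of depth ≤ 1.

15

Count level by level. With function symbols t/1, s/1, the terms of depth ≤ k are the 5 constants together with each function applied to depth-≤(k−1) tuples, so N_k = 5 + N_{k-1} + N_{k-1}.
N_0 = 5
N_1 = 5 + 5 + 5 = 15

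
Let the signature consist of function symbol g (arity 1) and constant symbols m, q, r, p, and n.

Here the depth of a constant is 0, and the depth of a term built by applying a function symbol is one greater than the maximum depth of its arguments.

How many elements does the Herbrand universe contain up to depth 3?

20

Write N_k for the number of ground terms of depth ≤ k. A term of depth ≤ k is either a constant or a function symbol applied to arguments of depth ≤ k−1, so N_k = 5 + N_{k-1}.
N_0 = 5
N_1 = 5 + 5 = 10
N_2 = 5 + 10 = 15
N_3 = 5 + 15 = 20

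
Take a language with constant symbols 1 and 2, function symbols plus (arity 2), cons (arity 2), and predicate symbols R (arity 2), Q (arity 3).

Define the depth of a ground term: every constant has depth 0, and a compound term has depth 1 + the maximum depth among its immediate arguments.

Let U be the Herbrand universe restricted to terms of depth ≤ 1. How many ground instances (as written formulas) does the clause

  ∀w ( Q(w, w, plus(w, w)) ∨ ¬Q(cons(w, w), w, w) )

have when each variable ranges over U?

Ground terms of depth ≤ 1:
  Let N_k count ground terms of depth at most k. Each non-constant term of depth ≤ k is some function symbol applied to depth-≤(k−1) arguments, giving N_k = 2 + N_{k-1}^2 + N_{k-1}^2.
  N_0 = 2
  N_1 = 2 + 2^2 + 2^2 = 10
  Explicitly: 1, 2, plus(1, 1), plus(1, 2), plus(2, 1), plus(2, 2), cons(1, 1), cons(1, 2), cons(2, 1), cons(2, 2).
So there are 10 ground terms available for substitution.
The clause has 1 distinct variable (w), which appears in the body. In the free term algebra distinct substitutions yield syntactically distinct ground instances.
Number of ground instances = 10.

10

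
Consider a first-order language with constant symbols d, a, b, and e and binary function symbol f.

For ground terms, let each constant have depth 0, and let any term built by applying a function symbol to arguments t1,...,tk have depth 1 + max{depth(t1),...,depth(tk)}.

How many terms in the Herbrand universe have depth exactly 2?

384

If N_k denotes the number of depth-≤k ground terms, the 4 constants give N_0 = 4, and each function symbol of arity r contributes N_{k-1}^r new terms at level k: N_k = 4 + N_{k-1}^2.
N_0 = 4
N_1 = 4 + 4^2 = 20
N_2 = 4 + 20^2 = 404
Terms of depth exactly 2: N_2 − N_1 = 404 − 20 = 384.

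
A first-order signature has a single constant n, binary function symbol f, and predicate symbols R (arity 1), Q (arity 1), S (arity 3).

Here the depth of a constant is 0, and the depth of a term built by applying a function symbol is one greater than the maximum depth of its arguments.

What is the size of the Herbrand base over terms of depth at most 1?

First count ground terms of depth ≤ 1.
Let N_k = |{terms of depth ≤ k}|. Then N_0 = 1 and N_k = 1 + N_{k-1}^2 for k ≥ 1 (one summand per function symbol, arity giving the exponent).
N_0 = 1
N_1 = 1 + 1^2 = 2
Explicitly: n, f(n, n).
So |H| = 2.
Ground atoms are formed by filling each argument slot of a predicate with a term from H, so an r-ary predicate gives |H|^r atoms:
  R: 2;  Q: 2;  S: 2^3 = 8
Total ground atoms: 2 + 2 + 8 = 12.

12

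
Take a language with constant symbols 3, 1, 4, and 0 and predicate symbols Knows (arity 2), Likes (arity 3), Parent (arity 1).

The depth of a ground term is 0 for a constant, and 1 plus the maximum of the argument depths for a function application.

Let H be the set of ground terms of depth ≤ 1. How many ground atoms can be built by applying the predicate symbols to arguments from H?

First count ground terms of depth ≤ 1.
With no function symbols every ground term is a constant, so there are exactly 4 ground terms at every depth bound.
N_0 = 4
N_1 = 4
So |H| = 4.
For each predicate symbol, the number of ground atoms is |H| raised to its arity; summing:
  Knows: 4^2 = 16;  Likes: 4^3 = 64;  Parent: 4
Total ground atoms: 16 + 64 + 4 = 84.

84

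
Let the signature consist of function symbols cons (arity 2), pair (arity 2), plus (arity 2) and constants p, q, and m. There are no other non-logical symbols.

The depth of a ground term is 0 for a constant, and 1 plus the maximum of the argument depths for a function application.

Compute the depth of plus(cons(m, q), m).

2

depth(cons(m, q)) = 1 + max(0, 0) = 1
depth(plus(cons(m, q), m)) = 1 + max(1, 0) = 2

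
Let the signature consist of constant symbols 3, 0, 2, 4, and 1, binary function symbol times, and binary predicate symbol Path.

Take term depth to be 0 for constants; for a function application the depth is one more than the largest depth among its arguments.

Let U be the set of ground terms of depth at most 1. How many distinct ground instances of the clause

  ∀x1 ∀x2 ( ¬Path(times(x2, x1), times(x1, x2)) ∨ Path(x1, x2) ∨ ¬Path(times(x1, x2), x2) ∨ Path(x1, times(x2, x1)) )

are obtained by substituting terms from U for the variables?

900

Ground terms of depth ≤ 1:
  Let N_k = |{terms of depth ≤ k}|. Then N_0 = 5 and N_k = 5 + N_{k-1}^2 for k ≥ 1 (one summand per function symbol, arity giving the exponent).
  N_0 = 5
  N_1 = 5 + 5^2 = 30
So there are 30 ground terms available for substitution.
The clause has 2 distinct variables (x1, x2), each appearing in the body. In the free term algebra distinct substitutions yield syntactically distinct ground instances.
Number of ground instances = 30^2 = 900.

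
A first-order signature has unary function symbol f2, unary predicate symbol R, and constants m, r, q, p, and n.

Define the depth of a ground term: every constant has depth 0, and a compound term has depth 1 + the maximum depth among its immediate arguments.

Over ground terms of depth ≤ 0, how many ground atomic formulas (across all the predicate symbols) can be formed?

First count ground terms of depth ≤ 0.
Write N_k for the number of ground terms of depth ≤ k. A term of depth ≤ k is either a constant or a function symbol applied to arguments of depth ≤ k−1, so N_k = 5 + N_{k-1}.
N_0 = 5
Explicitly: m, r, q, p, n.
So |H| = 5.
For each predicate symbol, the number of ground atoms is |H| raised to its arity; summing:
  R: 5
Total ground atoms: 5.

5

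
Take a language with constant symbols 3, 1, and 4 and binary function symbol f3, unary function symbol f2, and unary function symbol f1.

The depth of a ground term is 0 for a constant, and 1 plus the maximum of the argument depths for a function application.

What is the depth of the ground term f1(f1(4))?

2

depth(f1(4)) = 1 + depth(4) = 1 + 0 = 1
depth(f1(f1(4))) = 1 + depth(f1(4)) = 1 + 1 = 2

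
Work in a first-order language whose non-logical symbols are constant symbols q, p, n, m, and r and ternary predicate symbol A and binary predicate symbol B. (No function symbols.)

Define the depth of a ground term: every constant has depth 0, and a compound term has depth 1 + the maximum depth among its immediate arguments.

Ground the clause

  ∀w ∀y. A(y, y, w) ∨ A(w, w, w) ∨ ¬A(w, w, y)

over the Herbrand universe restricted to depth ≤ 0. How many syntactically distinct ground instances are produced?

25

Ground terms of depth ≤ 0:
  With no function symbols every ground term is a constant, so there are exactly 5 ground terms at every depth bound.
  N_0 = 5
So there are 5 ground terms available for substitution.
Each of w, y ranges independently over the available ground terms, and distinct assignments produce distinct instances.
Number of ground instances = 5^2 = 25.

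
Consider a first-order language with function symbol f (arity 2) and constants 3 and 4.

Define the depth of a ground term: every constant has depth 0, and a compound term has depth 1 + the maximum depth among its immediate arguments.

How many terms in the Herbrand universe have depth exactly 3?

Count level by level. With function symbols f/2, the terms of depth ≤ k are the 2 constants together with each function applied to depth-≤(k−1) tuples, so N_k = 2 + N_{k-1}^2.
N_0 = 2
N_1 = 2 + 2^2 = 6
N_2 = 2 + 6^2 = 38
N_3 = 2 + 38^2 = 1446
Terms of depth exactly 3: N_3 − N_2 = 1446 − 38 = 1408.

1408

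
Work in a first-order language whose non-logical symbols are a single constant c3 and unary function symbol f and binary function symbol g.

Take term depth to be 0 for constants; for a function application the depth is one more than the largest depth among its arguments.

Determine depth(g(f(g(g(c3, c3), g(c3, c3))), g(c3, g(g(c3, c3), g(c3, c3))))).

depth(g(c3, c3)) = 1 + max(0, 0) = 1
depth(g(g(c3, c3), g(c3, c3))) = 1 + max(1, 1) = 2
depth(f(g(g(c3, c3), g(c3, c3)))) = 1 + depth(g(g(c3, c3), g(c3, c3))) = 1 + 2 = 3
depth(g(c3, g(g(c3, c3), g(c3, c3)))) = 1 + max(0, 2) = 3
depth(g(f(g(g(c3, c3), g(c3, c3))), g(c3, g(g(c3, c3), g(c3, c3))))) = 1 + max(3, 3) = 4

4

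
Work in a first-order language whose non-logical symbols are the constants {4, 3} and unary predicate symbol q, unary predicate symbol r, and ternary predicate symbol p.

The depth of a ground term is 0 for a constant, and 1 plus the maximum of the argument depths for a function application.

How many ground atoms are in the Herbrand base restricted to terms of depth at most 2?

12

First count ground terms of depth ≤ 2.
With no function symbols every ground term is a constant, so there are exactly 2 ground terms at every depth bound.
N_0 = 2
N_1 = 2
N_2 = 2
So |H| = 2.
Each predicate of arity r yields |H|^r ground atoms (one per choice of an r-tuple from H):
  q: 2;  r: 2;  p: 2^3 = 8
Total ground atoms: 2 + 2 + 8 = 12.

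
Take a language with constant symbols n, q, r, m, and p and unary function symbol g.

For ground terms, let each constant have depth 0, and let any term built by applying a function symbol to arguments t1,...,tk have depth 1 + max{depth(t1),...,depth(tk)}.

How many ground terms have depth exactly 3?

Write N_k for the number of ground terms of depth ≤ k. A term of depth ≤ k is either a constant or a function symbol applied to arguments of depth ≤ k−1, so N_k = 5 + N_{k-1}.
N_0 = 5
N_1 = 5 + 5 = 10
N_2 = 5 + 10 = 15
N_3 = 5 + 15 = 20
Terms of depth exactly 3: N_3 − N_2 = 20 − 15 = 5.

5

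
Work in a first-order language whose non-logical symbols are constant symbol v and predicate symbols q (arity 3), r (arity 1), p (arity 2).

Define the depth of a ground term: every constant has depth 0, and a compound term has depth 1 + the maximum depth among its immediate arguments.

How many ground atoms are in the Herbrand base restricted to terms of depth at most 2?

First count ground terms of depth ≤ 2.
With no function symbols every ground term is a constant, so there is exactly 1 ground term at every depth bound.
N_0 = 1
N_1 = 1
N_2 = 1
So |H| = 1.
A ground atom is a predicate applied to a tuple of terms from H, so the count is the sum over predicates of |H|^arity:
  q: 1^3 = 1;  r: 1;  p: 1^2 = 1
Total ground atoms: 1 + 1 + 1 = 3.

3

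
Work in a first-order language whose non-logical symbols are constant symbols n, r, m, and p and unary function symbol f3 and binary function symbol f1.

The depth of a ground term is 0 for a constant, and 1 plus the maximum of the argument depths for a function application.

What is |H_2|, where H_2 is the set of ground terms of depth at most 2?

604

If N_k denotes the number of depth-≤k ground terms, the 4 constants give N_0 = 4, and each function symbol of arity r contributes N_{k-1}^r new terms at level k: N_k = 4 + N_{k-1} + N_{k-1}^2.
N_0 = 4
N_1 = 4 + 4 + 4^2 = 24
N_2 = 4 + 24 + 24^2 = 604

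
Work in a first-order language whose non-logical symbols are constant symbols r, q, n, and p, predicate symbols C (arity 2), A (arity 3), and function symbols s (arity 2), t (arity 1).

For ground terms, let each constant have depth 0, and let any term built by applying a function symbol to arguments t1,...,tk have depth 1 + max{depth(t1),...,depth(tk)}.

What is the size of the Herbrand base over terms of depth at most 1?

First count ground terms of depth ≤ 1.
Count level by level. With function symbols s/2, t/1, the terms of depth ≤ k are the 4 constants together with each function applied to depth-≤(k−1) tuples, so N_k = 4 + N_{k-1}^2 + N_{k-1}.
N_0 = 4
N_1 = 4 + 4^2 + 4 = 24
So |H| = 24.
Ground atoms are formed by filling each argument slot of a predicate with a term from H, so an r-ary predicate gives |H|^r atoms:
  C: 24^2 = 576;  A: 24^3 = 13824
Total ground atoms: 576 + 13824 = 14400.

14400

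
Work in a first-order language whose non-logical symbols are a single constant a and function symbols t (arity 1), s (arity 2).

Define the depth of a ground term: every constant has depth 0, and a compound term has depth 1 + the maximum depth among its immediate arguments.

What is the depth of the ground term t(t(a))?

depth(t(a)) = 1 + depth(a) = 1 + 0 = 1
depth(t(t(a))) = 1 + depth(t(a)) = 1 + 1 = 2

2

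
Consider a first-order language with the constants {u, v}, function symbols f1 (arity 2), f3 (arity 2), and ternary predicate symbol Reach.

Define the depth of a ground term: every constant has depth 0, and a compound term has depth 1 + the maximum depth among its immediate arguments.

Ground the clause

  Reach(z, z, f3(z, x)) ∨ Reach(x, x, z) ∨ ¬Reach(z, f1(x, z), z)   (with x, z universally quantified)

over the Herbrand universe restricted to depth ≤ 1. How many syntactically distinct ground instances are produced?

Ground terms of depth ≤ 1:
  Let N_k count ground terms of depth at most k. Each non-constant term of depth ≤ k is some function symbol applied to depth-≤(k−1) arguments, giving N_k = 2 + N_{k-1}^2 + N_{k-1}^2.
  N_0 = 2
  N_1 = 2 + 2^2 + 2^2 = 10
  Explicitly: u, v, f1(u, u), f1(u, v), f1(v, u), f1(v, v), f3(u, u), f3(u, v), f3(v, u), f3(v, v).
So there are 10 ground terms available for substitution.
There are 2 variables to instantiate (x, z), each occurring in at least one literal, so different choices give different ground instances.
Number of ground instances = 10^2 = 100.

100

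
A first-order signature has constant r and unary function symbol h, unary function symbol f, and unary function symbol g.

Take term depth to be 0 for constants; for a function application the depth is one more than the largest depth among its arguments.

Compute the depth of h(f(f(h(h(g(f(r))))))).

7

depth(f(r)) = 1 + depth(r) = 1 + 0 = 1
depth(g(f(r))) = 1 + depth(f(r)) = 1 + 1 = 2
depth(h(g(f(r)))) = 1 + depth(g(f(r))) = 1 + 2 = 3
depth(h(h(g(f(r))))) = 1 + depth(h(g(f(r)))) = 1 + 3 = 4
depth(f(h(h(g(f(r)))))) = 1 + depth(h(h(g(f(r))))) = 1 + 4 = 5
depth(f(f(h(h(g(f(r))))))) = 1 + depth(f(h(h(g(f(r)))))) = 1 + 5 = 6
depth(h(f(f(h(h(g(f(r)))))))) = 1 + depth(f(f(h(h(g(f(r))))))) = 1 + 6 = 7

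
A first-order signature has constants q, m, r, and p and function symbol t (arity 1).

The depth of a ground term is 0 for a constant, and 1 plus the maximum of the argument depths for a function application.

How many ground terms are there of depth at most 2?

Count level by level. With function symbols t/1, the terms of depth ≤ k are the 4 constants together with each function applied to depth-≤(k−1) tuples, so N_k = 4 + N_{k-1}.
N_0 = 4
N_1 = 4 + 4 = 8
N_2 = 4 + 8 = 12

12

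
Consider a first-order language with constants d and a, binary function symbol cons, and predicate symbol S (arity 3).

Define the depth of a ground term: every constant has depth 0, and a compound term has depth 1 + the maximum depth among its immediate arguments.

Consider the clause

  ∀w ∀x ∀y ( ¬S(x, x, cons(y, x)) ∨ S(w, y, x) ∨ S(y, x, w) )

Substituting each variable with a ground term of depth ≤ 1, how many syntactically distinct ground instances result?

216

Ground terms of depth ≤ 1:
  Let N_k = |{terms of depth ≤ k}|. Then N_0 = 2 and N_k = 2 + N_{k-1}^2 for k ≥ 1 (one summand per function symbol, arity giving the exponent).
  N_0 = 2
  N_1 = 2 + 2^2 = 6
  Explicitly: d, a, cons(d, d), cons(d, a), cons(a, d), cons(a, a).
So there are 6 ground terms available for substitution.
There are 3 variables to instantiate (w, x, y), each occurring in at least one literal, so different choices give different ground instances.
Number of ground instances = 6^3 = 216.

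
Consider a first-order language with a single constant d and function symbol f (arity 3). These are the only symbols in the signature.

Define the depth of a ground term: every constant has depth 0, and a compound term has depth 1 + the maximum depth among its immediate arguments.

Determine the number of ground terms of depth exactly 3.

If N_k denotes the number of depth-≤k ground terms, the 1 constant gives N_0 = 1, and each function symbol of arity r contributes N_{k-1}^r new terms at level k: N_k = 1 + N_{k-1}^3.
N_0 = 1
N_1 = 1 + 1^3 = 2
N_2 = 1 + 2^3 = 9
N_3 = 1 + 9^3 = 730
Terms of depth exactly 3: N_3 − N_2 = 730 − 9 = 721.

721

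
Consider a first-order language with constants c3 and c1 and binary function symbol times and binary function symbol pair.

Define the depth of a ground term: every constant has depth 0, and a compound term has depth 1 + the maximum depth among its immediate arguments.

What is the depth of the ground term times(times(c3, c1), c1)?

depth(times(c3, c1)) = 1 + max(0, 0) = 1
depth(times(times(c3, c1), c1)) = 1 + max(1, 0) = 2

2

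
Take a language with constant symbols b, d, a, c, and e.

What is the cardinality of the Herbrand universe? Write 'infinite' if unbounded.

5

There are no function symbols, so every ground term is one of the 5 constants.
The Herbrand universe is {b, d, a, c, e}, which is finite with 5 elements.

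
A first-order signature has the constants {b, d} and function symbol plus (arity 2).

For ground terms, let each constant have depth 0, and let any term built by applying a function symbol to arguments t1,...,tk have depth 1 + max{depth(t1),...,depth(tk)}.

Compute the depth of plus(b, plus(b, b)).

2

depth(plus(b, b)) = 1 + max(0, 0) = 1
depth(plus(b, plus(b, b))) = 1 + max(0, 1) = 2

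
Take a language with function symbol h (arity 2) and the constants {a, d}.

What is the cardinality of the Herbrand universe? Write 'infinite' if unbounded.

infinite

The signature has at least one function symbol (h, arity 2) and at least one constant (a).
Iterating h gives infinitely many distinct ground terms: a, h(a, a), h(h(a, a), h(a, a)), ...
So the Herbrand universe is infinite.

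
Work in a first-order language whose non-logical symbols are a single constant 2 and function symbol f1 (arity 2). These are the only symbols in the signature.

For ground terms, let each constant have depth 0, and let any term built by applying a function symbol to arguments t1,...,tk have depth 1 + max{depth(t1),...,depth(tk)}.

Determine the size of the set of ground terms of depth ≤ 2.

If N_k denotes the number of depth-≤k ground terms, the 1 constant gives N_0 = 1, and each function symbol of arity r contributes N_{k-1}^r new terms at level k: N_k = 1 + N_{k-1}^2.
N_0 = 1
N_1 = 1 + 1^2 = 2
N_2 = 1 + 2^2 = 5

5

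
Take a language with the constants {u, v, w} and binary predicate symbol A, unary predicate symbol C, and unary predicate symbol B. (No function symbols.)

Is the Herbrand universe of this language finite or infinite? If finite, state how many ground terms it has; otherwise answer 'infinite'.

There are no function symbols, so every ground term is one of the 3 constants.
The Herbrand universe is {u, v, w}, which is finite with 3 elements.

3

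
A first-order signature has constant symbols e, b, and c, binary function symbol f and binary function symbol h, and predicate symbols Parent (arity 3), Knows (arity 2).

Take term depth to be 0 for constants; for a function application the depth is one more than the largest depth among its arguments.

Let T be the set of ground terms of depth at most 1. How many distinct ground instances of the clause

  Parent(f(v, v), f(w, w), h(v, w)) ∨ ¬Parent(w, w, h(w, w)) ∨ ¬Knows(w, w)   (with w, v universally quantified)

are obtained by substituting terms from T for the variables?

Ground terms of depth ≤ 1:
  Let N_k = |{terms of depth ≤ k}|. Then N_0 = 3 and N_k = 3 + N_{k-1}^2 + N_{k-1}^2 for k ≥ 1 (one summand per function symbol, arity giving the exponent).
  N_0 = 3
  N_1 = 3 + 3^2 + 3^2 = 21
So there are 21 ground terms available for substitution.
The body mentions every one of the 2 quantified variables; since ground terms form a free algebra, no two substitutions collapse to the same formula.
Number of ground instances = 21^2 = 441.

441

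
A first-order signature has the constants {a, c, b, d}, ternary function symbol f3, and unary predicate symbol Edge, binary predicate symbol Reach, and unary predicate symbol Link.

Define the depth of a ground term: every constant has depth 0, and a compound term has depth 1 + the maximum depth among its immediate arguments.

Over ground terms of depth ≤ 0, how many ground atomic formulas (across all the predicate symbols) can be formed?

24

First count ground terms of depth ≤ 0.
Write N_k for the number of ground terms of depth ≤ k. A term of depth ≤ k is either a constant or a function symbol applied to arguments of depth ≤ k−1, so N_k = 4 + N_{k-1}^3.
N_0 = 4
So |H| = 4.
Each predicate of arity r yields |H|^r ground atoms (one per choice of an r-tuple from H):
  Edge: 4;  Reach: 4^2 = 16;  Link: 4
Total ground atoms: 4 + 16 + 4 = 24.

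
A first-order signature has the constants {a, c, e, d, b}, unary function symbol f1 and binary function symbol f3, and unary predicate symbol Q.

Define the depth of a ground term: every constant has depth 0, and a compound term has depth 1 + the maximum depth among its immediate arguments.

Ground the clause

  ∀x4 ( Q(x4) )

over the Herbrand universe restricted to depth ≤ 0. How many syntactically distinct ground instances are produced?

5

Ground terms of depth ≤ 0:
  If N_k denotes the number of depth-≤k ground terms, the 5 constants give N_0 = 5, and each function symbol of arity r contributes N_{k-1}^r new terms at level k: N_k = 5 + N_{k-1} + N_{k-1}^2.
  N_0 = 5
  Explicitly: a, c, e, d, b.
So there are 5 ground terms available for substitution.
The body mentions the single quantified variable x4; since ground terms form a free algebra, no two substitutions collapse to the same formula.
Number of ground instances = 5.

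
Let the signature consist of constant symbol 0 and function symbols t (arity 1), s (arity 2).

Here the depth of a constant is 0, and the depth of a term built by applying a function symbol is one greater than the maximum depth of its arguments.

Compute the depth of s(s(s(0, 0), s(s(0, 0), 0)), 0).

4

depth(s(0, 0)) = 1 + max(0, 0) = 1
depth(s(s(0, 0), 0)) = 1 + max(1, 0) = 2
depth(s(s(0, 0), s(s(0, 0), 0))) = 1 + max(1, 2) = 3
depth(s(s(s(0, 0), s(s(0, 0), 0)), 0)) = 1 + max(3, 0) = 4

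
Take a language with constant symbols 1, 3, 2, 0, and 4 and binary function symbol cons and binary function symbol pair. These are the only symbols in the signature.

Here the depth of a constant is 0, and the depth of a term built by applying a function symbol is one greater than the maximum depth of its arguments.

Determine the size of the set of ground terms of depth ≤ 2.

Write N_k for the number of ground terms of depth ≤ k. A term of depth ≤ k is either a constant or a function symbol applied to arguments of depth ≤ k−1, so N_k = 5 + N_{k-1}^2 + N_{k-1}^2.
N_0 = 5
N_1 = 5 + 5^2 + 5^2 = 55
N_2 = 5 + 55^2 + 55^2 = 6055

6055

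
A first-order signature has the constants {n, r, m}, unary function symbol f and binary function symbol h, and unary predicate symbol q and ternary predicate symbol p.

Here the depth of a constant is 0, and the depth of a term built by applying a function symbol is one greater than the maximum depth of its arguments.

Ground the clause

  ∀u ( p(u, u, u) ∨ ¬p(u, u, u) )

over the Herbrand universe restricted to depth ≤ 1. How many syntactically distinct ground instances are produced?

15

Ground terms of depth ≤ 1:
  Let N_k = |{terms of depth ≤ k}|. Then N_0 = 3 and N_k = 3 + N_{k-1} + N_{k-1}^2 for k ≥ 1 (one summand per function symbol, arity giving the exponent).
  N_0 = 3
  N_1 = 3 + 3 + 3^2 = 15
So there are 15 ground terms available for substitution.
The clause has 1 distinct variable (u), which appears in the body. In the free term algebra distinct substitutions yield syntactically distinct ground instances.
Number of ground instances = 15.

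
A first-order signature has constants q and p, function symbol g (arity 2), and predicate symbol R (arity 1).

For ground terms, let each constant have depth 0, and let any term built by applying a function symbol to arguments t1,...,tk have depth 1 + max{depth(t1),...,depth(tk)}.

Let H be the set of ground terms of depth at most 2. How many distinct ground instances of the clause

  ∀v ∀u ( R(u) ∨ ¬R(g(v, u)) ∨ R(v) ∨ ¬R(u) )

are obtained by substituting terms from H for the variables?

Ground terms of depth ≤ 2:
  If N_k denotes the number of depth-≤k ground terms, the 2 constants give N_0 = 2, and each function symbol of arity r contributes N_{k-1}^r new terms at level k: N_k = 2 + N_{k-1}^2.
  N_0 = 2
  N_1 = 2 + 2^2 = 6
  N_2 = 2 + 6^2 = 38
So there are 38 ground terms available for substitution.
Each of v, u ranges independently over the available ground terms, and distinct assignments produce distinct instances.
Number of ground instances = 38^2 = 1444.

1444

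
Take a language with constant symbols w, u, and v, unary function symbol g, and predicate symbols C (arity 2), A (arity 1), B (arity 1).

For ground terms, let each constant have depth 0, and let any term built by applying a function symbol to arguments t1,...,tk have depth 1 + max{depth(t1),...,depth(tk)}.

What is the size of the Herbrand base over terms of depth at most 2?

First count ground terms of depth ≤ 2.
Let N_k count ground terms of depth at most k. Each non-constant term of depth ≤ k is some function symbol applied to depth-≤(k−1) arguments, giving N_k = 3 + N_{k-1}.
N_0 = 3
N_1 = 3 + 3 = 6
N_2 = 3 + 6 = 9
Explicitly: w, u, v, g(w), g(u), g(v), g(g(w)), g(g(u)), g(g(v)).
So |H| = 9.
A ground atom is a predicate applied to a tuple of terms from H, so the count is the sum over predicates of |H|^arity:
  C: 9^2 = 81;  A: 9;  B: 9
Total ground atoms: 81 + 9 + 9 = 99.

99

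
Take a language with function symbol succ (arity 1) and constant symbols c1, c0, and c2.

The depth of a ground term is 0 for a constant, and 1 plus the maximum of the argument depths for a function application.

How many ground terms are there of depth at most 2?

If N_k denotes the number of depth-≤k ground terms, the 3 constants give N_0 = 3, and each function symbol of arity r contributes N_{k-1}^r new terms at level k: N_k = 3 + N_{k-1}.
N_0 = 3
N_1 = 3 + 3 = 6
N_2 = 3 + 6 = 9
Explicitly: c1, c0, c2, succ(c1), succ(c0), succ(c2), succ(succ(c1)), succ(succ(c0)), succ(succ(c2)).

9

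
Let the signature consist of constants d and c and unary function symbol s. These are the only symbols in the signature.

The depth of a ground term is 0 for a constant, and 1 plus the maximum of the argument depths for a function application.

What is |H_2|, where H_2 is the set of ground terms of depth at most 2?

Let N_k count ground terms of depth at most k. Each non-constant term of depth ≤ k is some function symbol applied to depth-≤(k−1) arguments, giving N_k = 2 + N_{k-1}.
N_0 = 2
N_1 = 2 + 2 = 4
N_2 = 2 + 4 = 6
Explicitly: d, c, s(d), s(c), s(s(d)), s(s(c)).

6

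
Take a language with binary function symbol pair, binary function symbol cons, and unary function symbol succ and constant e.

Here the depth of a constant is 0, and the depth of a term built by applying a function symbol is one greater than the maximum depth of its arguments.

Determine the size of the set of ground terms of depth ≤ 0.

1

Write N_k for the number of ground terms of depth ≤ k. A term of depth ≤ k is either a constant or a function symbol applied to arguments of depth ≤ k−1, so N_k = 1 + N_{k-1}^2 + N_{k-1}^2 + N_{k-1}.
N_0 = 1
Explicitly: e.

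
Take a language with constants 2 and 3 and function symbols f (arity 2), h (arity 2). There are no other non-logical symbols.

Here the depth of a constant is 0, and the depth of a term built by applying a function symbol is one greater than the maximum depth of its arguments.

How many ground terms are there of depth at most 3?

81610

Let N_k count ground terms of depth at most k. Each non-constant term of depth ≤ k is some function symbol applied to depth-≤(k−1) arguments, giving N_k = 2 + N_{k-1}^2 + N_{k-1}^2.
N_0 = 2
N_1 = 2 + 2^2 + 2^2 = 10
N_2 = 2 + 10^2 + 10^2 = 202
N_3 = 2 + 202^2 + 202^2 = 81610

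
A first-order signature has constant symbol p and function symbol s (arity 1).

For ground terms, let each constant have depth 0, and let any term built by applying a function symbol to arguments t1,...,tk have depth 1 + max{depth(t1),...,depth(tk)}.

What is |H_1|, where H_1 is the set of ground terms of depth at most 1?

2

Count level by level. With function symbols s/1, the terms of depth ≤ k are the 1 constant together with each function applied to depth-≤(k−1) tuples, so N_k = 1 + N_{k-1}.
N_0 = 1
N_1 = 1 + 1 = 2
Explicitly: p, s(p).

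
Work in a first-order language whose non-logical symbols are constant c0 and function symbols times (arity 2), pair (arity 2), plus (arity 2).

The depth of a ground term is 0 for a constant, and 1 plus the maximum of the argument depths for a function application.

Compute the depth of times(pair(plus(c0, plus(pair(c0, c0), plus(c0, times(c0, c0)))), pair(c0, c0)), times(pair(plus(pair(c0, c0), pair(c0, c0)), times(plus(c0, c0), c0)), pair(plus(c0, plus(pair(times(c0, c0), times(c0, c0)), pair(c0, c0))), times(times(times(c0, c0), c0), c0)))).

depth(pair(c0, c0)) = 1 + max(0, 0) = 1
depth(times(c0, c0)) = 1 + max(0, 0) = 1
depth(plus(c0, times(c0, c0))) = 1 + max(0, 1) = 2
depth(plus(pair(c0, c0), plus(c0, times(c0, c0)))) = 1 + max(1, 2) = 3
depth(plus(c0, plus(pair(c0, c0), plus(c0, times(c0, c0))))) = 1 + max(0, 3) = 4
depth(pair(plus(c0, plus(pair(c0, c0), plus(c0, times(c0, c0)))), pair(c0, c0))) = 1 + max(4, 1) = 5
depth(plus(pair(c0, c0), pair(c0, c0))) = 1 + max(1, 1) = 2
depth(plus(c0, c0)) = 1 + max(0, 0) = 1
depth(times(plus(c0, c0), c0)) = 1 + max(1, 0) = 2
depth(pair(plus(pair(c0, c0), pair(c0, c0)), times(plus(c0, c0), c0))) = 1 + max(2, 2) = 3
depth(pair(times(c0, c0), times(c0, c0))) = 1 + max(1, 1) = 2
depth(plus(pair(times(c0, c0), times(c0, c0)), pair(c0, c0))) = 1 + max(2, 1) = 3
depth(plus(c0, plus(pair(times(c0, c0), times(c0, c0)), pair(c0, c0)))) = 1 + max(0, 3) = 4
depth(times(times(c0, c0), c0)) = 1 + max(1, 0) = 2
depth(times(times(times(c0, c0), c0), c0)) = 1 + max(2, 0) = 3
depth(pair(plus(c0, plus(pair(times(c0, c0), times(c0, c0)), pair(c0, c0))), times(times(times(c0, c0), c0), c0))) = 1 + max(4, 3) = 5
depth(times(pair(plus(pair(c0, c0), pair(c0, c0)), times(plus(c0, c0), c0)), pair(plus(c0, plus(pair(times(c0, c0), times(c0, c0)), pair(c0, c0))), times(times(times(c0, c0), c0), c0)))) = 1 + max(3, 5) = 6
depth(times(pair(plus(c0, plus(pair(c0, c0), plus(c0, times(c0, c0)))), pair(c0, c0)), times(pair(plus(pair(c0, c0), pair(c0, c0)), times(plus(c0, c0), c0)), pair(plus(c0, plus(pair(times(c0, c0), times(c0, c0)), pair(c0, c0))), times(times(times(c0, c0), c0), c0))))) = 1 + max(5, 6) = 7

7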